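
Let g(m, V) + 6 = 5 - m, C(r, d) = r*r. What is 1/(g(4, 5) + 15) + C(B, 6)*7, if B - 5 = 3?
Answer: 4481/10 ≈ 448.10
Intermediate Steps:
B = 8 (B = 5 + 3 = 8)
C(r, d) = r**2
g(m, V) = -1 - m (g(m, V) = -6 + (5 - m) = -1 - m)
1/(g(4, 5) + 15) + C(B, 6)*7 = 1/((-1 - 1*4) + 15) + 8**2*7 = 1/((-1 - 4) + 15) + 64*7 = 1/(-5 + 15) + 448 = 1/10 + 448 = 4481/10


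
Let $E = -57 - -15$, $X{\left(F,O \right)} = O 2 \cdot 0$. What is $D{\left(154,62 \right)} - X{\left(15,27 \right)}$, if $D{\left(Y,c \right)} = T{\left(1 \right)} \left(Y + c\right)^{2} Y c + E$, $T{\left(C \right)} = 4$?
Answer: $1781885910$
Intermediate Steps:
$X{\left(F,O \right)} = 0$ ($X{\left(F,O \right)} = 2 O 0 = 0$)
$E = -42$ ($E = -57 + 15 = -42$)
$D{\left(Y,c \right)} = -42 + 4 Y c \left(Y + c\right)^{2}$ ($D{\left(Y,c \right)} = 4 \left(Y + c\right)^{2} Y c - 42 = 4 Y \left(Y + c\right)^{2} c - 42 = 4 Y c \left(Y + c\right)^{2} - 42 = -42 + 4 Y c \left(Y + c\right)^{2}$)
$D{\left(154,62 \right)} - X{\left(15,27 \right)} = \left(-42 + 4 \cdot 154 \cdot 62 \left(154 + 62\right)^{2}\right) - 0 = \left(-42 + 4 \cdot 154 \cdot 62 \cdot 216^{2}\right) + 0 = \left(-42 + 4 \cdot 154 \cdot 62 \cdot 46656\right) + 0 = \left(-42 + 1781885952\right) + 0 = 1781885910 + 0 = 1781885910$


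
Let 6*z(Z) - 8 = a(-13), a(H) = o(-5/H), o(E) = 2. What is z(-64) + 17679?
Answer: 53042/3 ≈ 17681.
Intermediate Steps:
a(H) = 2
z(Z) = 5/3 (z(Z) = 4/3 + (⅙)*2 = 4/3 + ⅓ = 5/3)
z(-64) + 17679 = 5/3 + 17679 = 53042/3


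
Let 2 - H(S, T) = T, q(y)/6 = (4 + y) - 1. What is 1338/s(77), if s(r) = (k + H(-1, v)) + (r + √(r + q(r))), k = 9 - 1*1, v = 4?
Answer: 55527/3166 - 669*√557/3166 ≈ 12.551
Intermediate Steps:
q(y) = 18 + 6*y (q(y) = 6*((4 + y) - 1) = 6*(3 + y) = 18 + 6*y)
H(S, T) = 2 - T
k = 8 (k = 9 - 1 = 8)
s(r) = 6 + r + √(18 + 7*r) (s(r) = (8 + (2 - 1*4)) + (r + √(r + (18 + 6*r))) = (8 + (2 - 4)) + (r + √(18 + 7*r)) = (8 - 2) + (r + √(18 + 7*r)) = 6 + (r + √(18 + 7*r)) = 6 + r + √(18 + 7*r))
1338/s(77) = 1338/(6 + 77 + √(18 + 7*77)) = 1338/(6 + 77 + √(18 + 539)) = 1338/(6 + 77 + √557) = 1338/(83 + √557)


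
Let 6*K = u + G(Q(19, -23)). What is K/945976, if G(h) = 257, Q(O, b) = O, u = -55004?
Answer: -18249/1891952 ≈ -0.0096456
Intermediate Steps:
K = -18249/2 (K = (-55004 + 257)/6 = (1/6)*(-54747) = -18249/2 ≈ -9124.5)
K/945976 = -18249/2/945976 = -18249/2*1/945976 = -18249/1891952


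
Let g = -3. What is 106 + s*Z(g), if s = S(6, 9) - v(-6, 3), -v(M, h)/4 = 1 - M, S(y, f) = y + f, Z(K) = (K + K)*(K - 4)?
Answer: 1912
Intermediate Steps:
Z(K) = 2*K*(-4 + K) (Z(K) = (2*K)*(-4 + K) = 2*K*(-4 + K))
S(y, f) = f + y
v(M, h) = -4 + 4*M (v(M, h) = -4*(1 - M) = -4 + 4*M)
s = 43 (s = (9 + 6) - (-4 + 4*(-6)) = 15 - (-4 - 24) = 15 - 1*(-28) = 15 + 28 = 43)
106 + s*Z(g) = 106 + 43*(2*(-3)*(-4 - 3)) = 106 + 43*(2*(-3)*(-7)) = 106 + 43*42 = 106 + 1806 = 1912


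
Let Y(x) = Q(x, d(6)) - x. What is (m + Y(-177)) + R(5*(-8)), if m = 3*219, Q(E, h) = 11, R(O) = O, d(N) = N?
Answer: 805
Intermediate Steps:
m = 657
Y(x) = 11 - x
(m + Y(-177)) + R(5*(-8)) = (657 + (11 - 1*(-177))) + 5*(-8) = (657 + (11 + 177)) - 40 = (657 + 188) - 40 = 845 - 40 = 805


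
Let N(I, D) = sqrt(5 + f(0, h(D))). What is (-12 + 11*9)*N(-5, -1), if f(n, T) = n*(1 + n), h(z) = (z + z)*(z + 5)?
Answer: 87*sqrt(5) ≈ 194.54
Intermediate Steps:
h(z) = 2*z*(5 + z) (h(z) = (2*z)*(5 + z) = 2*z*(5 + z))
N(I, D) = sqrt(5) (N(I, D) = sqrt(5 + 0*(1 + 0)) = sqrt(5 + 0*1) = sqrt(5 + 0) = sqrt(5))
(-12 + 11*9)*N(-5, -1) = (-12 + 11*9)*sqrt(5) = (-12 + 99)*sqrt(5) = 87*sqrt(5)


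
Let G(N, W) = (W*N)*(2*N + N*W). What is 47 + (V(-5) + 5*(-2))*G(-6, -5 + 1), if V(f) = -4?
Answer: -3985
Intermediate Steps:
G(N, W) = N*W*(2*N + N*W) (G(N, W) = (N*W)*(2*N + N*W) = N*W*(2*N + N*W))
47 + (V(-5) + 5*(-2))*G(-6, -5 + 1) = 47 + (-4 + 5*(-2))*((-5 + 1)*(-6)²*(2 + (-5 + 1))) = 47 + (-4 - 10)*(-4*36*(2 - 4)) = 47 - (-56)*36*(-2) = 47 - 14*288 = 47 - 4032 = -3985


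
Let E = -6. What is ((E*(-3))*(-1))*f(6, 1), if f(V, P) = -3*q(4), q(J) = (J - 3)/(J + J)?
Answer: 27/4 ≈ 6.7500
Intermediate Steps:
q(J) = (-3 + J)/(2*J) (q(J) = (-3 + J)/((2*J)) = (-3 + J)*(1/(2*J)) = (-3 + J)/(2*J))
f(V, P) = -3/8 (f(V, P) = -3*(-3 + 4)/(2*4) = -3/(2*4) = -3*⅛ = -3/8)
((E*(-3))*(-1))*f(6, 1) = (-6*(-3)*(-1))*(-3/8) = (18*(-1))*(-3/8) = -18*(-3/8) = 27/4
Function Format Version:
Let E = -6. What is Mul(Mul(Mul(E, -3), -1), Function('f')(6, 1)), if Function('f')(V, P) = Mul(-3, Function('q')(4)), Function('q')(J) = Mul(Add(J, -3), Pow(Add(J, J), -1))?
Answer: Rational(27, 4) ≈ 6.7500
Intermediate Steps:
Function('q')(J) = Mul(Rational(1, 2), Pow(J, -1), Add(-3, J)) (Function('q')(J) = Mul(Add(-3, J), Pow(Mul(2, J), -1)) = Mul(Add(-3, J), Mul(Rational(1, 2), Pow(J, -1))) = Mul(Rational(1, 2), Pow(J, -1), Add(-3, J)))
Function('f')(V, P) = Rational(-3, 8) (Function('f')(V, P) = Mul(-3, Mul(Rational(1, 2), Pow(4, -1), Add(-3, 4))) = Mul(-3, Mul(Rational(1, 2), Rational(1, 4), 1)) = Mul(-3, Rational(1, 8)) = Rational(-3, 8))
Mul(Mul(Mul(E, -3), -1), Function('f')(6, 1)) = Mul(Mul(Mul(-6, -3), -1), Rational(-3, 8)) = Mul(Mul(18, -1), Rational(-3, 8)) = Mul(-18, Rational(-3, 8)) = Rational(27, 4)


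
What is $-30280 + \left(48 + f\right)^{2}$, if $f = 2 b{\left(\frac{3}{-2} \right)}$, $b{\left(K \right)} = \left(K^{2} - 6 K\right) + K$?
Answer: $- \frac{102895}{4} \approx -25724.0$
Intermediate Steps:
$b{\left(K \right)} = K^{2} - 5 K$
$f = \frac{39}{2}$ ($f = 2 \frac{3}{-2} \left(-5 + \frac{3}{-2}\right) = 2 \cdot 3 \left(- \frac{1}{2}\right) \left(-5 + 3 \left(- \frac{1}{2}\right)\right) = 2 \left(- \frac{3 \left(-5 - \frac{3}{2}\right)}{2}\right) = 2 \left(\left(- \frac{3}{2}\right) \left(- \frac{13}{2}\right)\right) = 2 \cdot \frac{39}{4} = \frac{39}{2} \approx 19.5$)
$-30280 + \left(48 + f\right)^{2} = -30280 + \left(48 + \frac{39}{2}\right)^{2} = -30280 + \left(\frac{135}{2}\right)^{2} = -30280 + \frac{18225}{4} = - \frac{102895}{4}$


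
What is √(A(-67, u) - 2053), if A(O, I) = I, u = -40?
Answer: I*√2093 ≈ 45.749*I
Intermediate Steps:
√(A(-67, u) - 2053) = √(-40 - 2053) = √(-2093) = I*√2093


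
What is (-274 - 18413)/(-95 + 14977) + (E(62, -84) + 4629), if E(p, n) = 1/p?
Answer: 1067490131/230671 ≈ 4627.8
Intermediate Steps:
(-274 - 18413)/(-95 + 14977) + (E(62, -84) + 4629) = (-274 - 18413)/(-95 + 14977) + (1/62 + 4629) = -18687/14882 + (1/62 + 4629) = -18687*1/14882 + 286999/62 = -18687/14882 + 286999/62 = 1067490131/230671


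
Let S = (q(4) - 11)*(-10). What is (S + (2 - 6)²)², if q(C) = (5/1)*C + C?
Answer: 12996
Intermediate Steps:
q(C) = 6*C (q(C) = (5*1)*C + C = 5*C + C = 6*C)
S = -130 (S = (6*4 - 11)*(-10) = (24 - 11)*(-10) = 13*(-10) = -130)
(S + (2 - 6)²)² = (-130 + (2 - 6)²)² = (-130 + (-4)²)² = (-130 + 16)² = (-114)² = 12996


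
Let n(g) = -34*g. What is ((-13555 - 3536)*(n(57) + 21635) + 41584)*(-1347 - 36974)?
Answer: 12898842583603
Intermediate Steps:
((-13555 - 3536)*(n(57) + 21635) + 41584)*(-1347 - 36974) = ((-13555 - 3536)*(-34*57 + 21635) + 41584)*(-1347 - 36974) = (-17091*(-1938 + 21635) + 41584)*(-38321) = (-17091*19697 + 41584)*(-38321) = (-336641427 + 41584)*(-38321) = -336599843*(-38321) = 12898842583603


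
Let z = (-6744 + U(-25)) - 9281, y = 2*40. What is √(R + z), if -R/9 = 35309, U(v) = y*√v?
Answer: √(-333806 + 400*I) ≈ 0.346 + 577.76*I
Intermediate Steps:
y = 80
U(v) = 80*√v
R = -317781 (R = -9*35309 = -317781)
z = -16025 + 400*I (z = (-6744 + 80*√(-25)) - 9281 = (-6744 + 80*(5*I)) - 9281 = (-6744 + 400*I) - 9281 = -16025 + 400*I ≈ -16025.0 + 400.0*I)
√(R + z) = √(-317781 + (-16025 + 400*I)) = √(-333806 + 400*I)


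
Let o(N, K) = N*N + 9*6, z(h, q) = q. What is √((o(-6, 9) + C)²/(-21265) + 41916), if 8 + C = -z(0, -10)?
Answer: 2*√4738561161035/21265 ≈ 204.73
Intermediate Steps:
o(N, K) = 54 + N² (o(N, K) = N² + 54 = 54 + N²)
C = 2 (C = -8 - 1*(-10) = -8 + 10 = 2)
√((o(-6, 9) + C)²/(-21265) + 41916) = √(((54 + (-6)²) + 2)²/(-21265) + 41916) = √(((54 + 36) + 2)²*(-1/21265) + 41916) = √((90 + 2)²*(-1/21265) + 41916) = √(92²*(-1/21265) + 41916) = √(8464*(-1/21265) + 41916) = √(-8464/21265 + 41916) = √(891335276/21265) = 2*√4738561161035/21265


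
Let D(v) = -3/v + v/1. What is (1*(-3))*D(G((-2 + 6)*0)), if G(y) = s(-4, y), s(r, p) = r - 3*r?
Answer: -183/8 ≈ -22.875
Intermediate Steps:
s(r, p) = -2*r
G(y) = 8 (G(y) = -2*(-4) = 8)
D(v) = v - 3/v (D(v) = -3/v + v*1 = -3/v + v = v - 3/v)
(1*(-3))*D(G((-2 + 6)*0)) = (1*(-3))*(8 - 3/8) = -3*(8 - 3*⅛) = -3*(8 - 3/8) = -3*61/8 = -183/8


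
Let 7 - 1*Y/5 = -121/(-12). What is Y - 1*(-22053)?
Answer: 264451/12 ≈ 22038.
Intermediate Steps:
Y = -185/12 (Y = 35 - 5*(-121)/(-12) = 35 - (-5)*(-121)/12 = 35 - 5*121/12 = 35 - 605/12 = -185/12 ≈ -15.417)
Y - 1*(-22053) = -185/12 - 1*(-22053) = -185/12 + 22053 = 264451/12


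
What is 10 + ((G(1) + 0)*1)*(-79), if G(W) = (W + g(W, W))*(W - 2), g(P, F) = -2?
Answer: -69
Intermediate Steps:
G(W) = (-2 + W)² (G(W) = (W - 2)*(W - 2) = (-2 + W)*(-2 + W) = (-2 + W)²)
10 + ((G(1) + 0)*1)*(-79) = 10 + (((4 + 1² - 4*1) + 0)*1)*(-79) = 10 + (((4 + 1 - 4) + 0)*1)*(-79) = 10 + ((1 + 0)*1)*(-79) = 10 + (1*1)*(-79) = 10 + 1*(-79) = 10 - 79 = -69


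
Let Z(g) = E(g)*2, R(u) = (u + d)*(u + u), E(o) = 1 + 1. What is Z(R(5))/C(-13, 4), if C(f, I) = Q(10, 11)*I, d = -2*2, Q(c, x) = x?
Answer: 1/11 ≈ 0.090909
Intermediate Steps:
E(o) = 2
d = -4
C(f, I) = 11*I
R(u) = 2*u*(-4 + u) (R(u) = (u - 4)*(u + u) = (-4 + u)*(2*u) = 2*u*(-4 + u))
Z(g) = 4 (Z(g) = 2*2 = 4)
Z(R(5))/C(-13, 4) = 4/((11*4)) = 4/44 = 4*(1/44) = 1/11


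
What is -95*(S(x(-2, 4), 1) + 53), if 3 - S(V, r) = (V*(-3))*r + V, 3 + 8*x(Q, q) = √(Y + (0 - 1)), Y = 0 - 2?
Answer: -20995/4 - 95*I*√3/4 ≈ -5248.8 - 41.136*I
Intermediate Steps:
Y = -2
x(Q, q) = -3/8 + I*√3/8 (x(Q, q) = -3/8 + √(-2 + (0 - 1))/8 = -3/8 + √(-2 - 1)/8 = -3/8 + √(-3)/8 = -3/8 + (I*√3)/8 = -3/8 + I*√3/8)
S(V, r) = 3 - V + 3*V*r (S(V, r) = 3 - ((V*(-3))*r + V) = 3 - ((-3*V)*r + V) = 3 - (-3*V*r + V) = 3 - (V - 3*V*r) = 3 + (-V + 3*V*r) = 3 - V + 3*V*r)
-95*(S(x(-2, 4), 1) + 53) = -95*((3 - (-3/8 + I*√3/8) + 3*(-3/8 + I*√3/8)*1) + 53) = -95*((3 + (3/8 - I*√3/8) + (-9/8 + 3*I*√3/8)) + 53) = -95*((9/4 + I*√3/4) + 53) = -95*(221/4 + I*√3/4) = -20995/4 - 95*I*√3/4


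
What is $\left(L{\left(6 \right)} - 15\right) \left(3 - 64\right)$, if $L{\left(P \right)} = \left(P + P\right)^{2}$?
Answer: $-7869$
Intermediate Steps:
$L{\left(P \right)} = 4 P^{2}$ ($L{\left(P \right)} = \left(2 P\right)^{2} = 4 P^{2}$)
$\left(L{\left(6 \right)} - 15\right) \left(3 - 64\right) = \left(4 \cdot 6^{2} - 15\right) \left(3 - 64\right) = \left(4 \cdot 36 - 15\right) \left(3 - 64\right) = \left(144 - 15\right) \left(-61\right) = 129 \left(-61\right) = -7869$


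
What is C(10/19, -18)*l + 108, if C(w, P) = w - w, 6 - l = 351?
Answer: 108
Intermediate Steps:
l = -345 (l = 6 - 1*351 = 6 - 351 = -345)
C(w, P) = 0
C(10/19, -18)*l + 108 = 0*(-345) + 108 = 0 + 108 = 108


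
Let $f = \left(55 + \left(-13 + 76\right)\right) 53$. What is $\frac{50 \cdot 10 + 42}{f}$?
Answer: $\frac{271}{3127} \approx 0.086665$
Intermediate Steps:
$f = 6254$ ($f = \left(55 + 63\right) 53 = 118 \cdot 53 = 6254$)
$\frac{50 \cdot 10 + 42}{f} = \frac{50 \cdot 10 + 42}{6254} = \left(500 + 42\right) \frac{1}{6254} = 542 \cdot \frac{1}{6254} = \frac{271}{3127}$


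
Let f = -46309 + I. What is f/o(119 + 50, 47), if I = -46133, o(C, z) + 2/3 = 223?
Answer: -277326/667 ≈ -415.78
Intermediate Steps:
o(C, z) = 667/3 (o(C, z) = -⅔ + 223 = 667/3)
f = -92442 (f = -46309 - 46133 = -92442)
f/o(119 + 50, 47) = -92442/667/3 = -92442*3/667 = -277326/667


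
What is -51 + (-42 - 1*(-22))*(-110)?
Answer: 2149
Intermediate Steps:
-51 + (-42 - 1*(-22))*(-110) = -51 + (-42 + 22)*(-110) = -51 - 20*(-110) = -51 + 2200 = 2149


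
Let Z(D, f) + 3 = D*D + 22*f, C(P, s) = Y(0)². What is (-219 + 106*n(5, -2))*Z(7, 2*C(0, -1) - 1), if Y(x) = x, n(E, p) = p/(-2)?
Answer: -2712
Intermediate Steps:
n(E, p) = -p/2 (n(E, p) = p*(-½) = -p/2)
C(P, s) = 0 (C(P, s) = 0² = 0)
Z(D, f) = -3 + D² + 22*f (Z(D, f) = -3 + (D*D + 22*f) = -3 + (D² + 22*f) = -3 + D² + 22*f)
(-219 + 106*n(5, -2))*Z(7, 2*C(0, -1) - 1) = (-219 + 106*(-½*(-2)))*(-3 + 7² + 22*(2*0 - 1)) = (-219 + 106*1)*(-3 + 49 + 22*(0 - 1)) = (-219 + 106)*(-3 + 49 + 22*(-1)) = -113*(-3 + 49 - 22) = -113*24 = -2712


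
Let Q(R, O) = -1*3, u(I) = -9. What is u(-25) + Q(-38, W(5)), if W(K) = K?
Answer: -12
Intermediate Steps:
Q(R, O) = -3
u(-25) + Q(-38, W(5)) = -9 - 3 = -12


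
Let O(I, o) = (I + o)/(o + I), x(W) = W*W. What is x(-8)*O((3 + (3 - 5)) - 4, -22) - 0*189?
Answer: 64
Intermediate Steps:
x(W) = W**2
O(I, o) = 1 (O(I, o) = (I + o)/(I + o) = 1)
x(-8)*O((3 + (3 - 5)) - 4, -22) - 0*189 = (-8)**2*1 - 0*189 = 64*1 - 1*0 = 64 + 0 = 64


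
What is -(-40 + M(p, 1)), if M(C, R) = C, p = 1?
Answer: 39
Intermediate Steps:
-(-40 + M(p, 1)) = -(-40 + 1) = -1*(-39) = 39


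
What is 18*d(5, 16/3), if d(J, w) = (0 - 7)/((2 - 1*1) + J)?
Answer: -21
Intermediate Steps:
d(J, w) = -7/(1 + J) (d(J, w) = -7/((2 - 1) + J) = -7/(1 + J))
18*d(5, 16/3) = 18*(-7/(1 + 5)) = 18*(-7/6) = -21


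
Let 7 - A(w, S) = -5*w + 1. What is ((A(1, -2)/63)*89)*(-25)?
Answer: -24475/63 ≈ -388.49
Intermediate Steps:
A(w, S) = 6 + 5*w (A(w, S) = 7 - (-5*w + 1) = 7 - (1 - 5*w) = 7 + (-1 + 5*w) = 6 + 5*w)
((A(1, -2)/63)*89)*(-25) = (((6 + 5*1)/63)*89)*(-25) = (((6 + 5)*(1/63))*89)*(-25) = ((11*(1/63))*89)*(-25) = ((11/63)*89)*(-25) = (979/63)*(-25) = -24475/63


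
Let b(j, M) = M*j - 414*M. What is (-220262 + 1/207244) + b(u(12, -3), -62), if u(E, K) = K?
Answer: -40289891551/207244 ≈ -1.9441e+5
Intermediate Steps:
b(j, M) = -414*M + M*j
(-220262 + 1/207244) + b(u(12, -3), -62) = (-220262 + 1/207244) - 62*(-414 - 3) = (-220262 + 1/207244) - 62*(-417) = -45647977927/207244 + 25854 = -40289891551/207244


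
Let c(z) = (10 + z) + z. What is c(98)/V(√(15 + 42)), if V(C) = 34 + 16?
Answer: 103/25 ≈ 4.1200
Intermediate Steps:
c(z) = 10 + 2*z
V(C) = 50
c(98)/V(√(15 + 42)) = (10 + 2*98)/50 = (10 + 196)*(1/50) = 206*(1/50) = 103/25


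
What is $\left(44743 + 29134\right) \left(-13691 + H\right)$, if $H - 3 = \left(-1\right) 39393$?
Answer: $-3921465037$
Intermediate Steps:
$H = -39390$ ($H = 3 - 39393 = -39390$)
$\left(44743 + 29134\right) \left(-13691 + H\right) = \left(44743 + 29134\right) \left(-13691 - 39390\right) = 73877 \left(-53081\right) = -3921465037$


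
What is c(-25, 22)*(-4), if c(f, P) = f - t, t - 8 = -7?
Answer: 104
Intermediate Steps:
t = 1 (t = 8 - 7 = 1)
c(f, P) = -1 + f (c(f, P) = f - 1*1 = f - 1 = -1 + f)
c(-25, 22)*(-4) = (-1 - 25)*(-4) = -26*(-4) = 104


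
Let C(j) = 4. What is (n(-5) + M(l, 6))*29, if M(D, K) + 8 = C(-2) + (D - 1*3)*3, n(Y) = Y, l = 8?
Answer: 174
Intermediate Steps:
M(D, K) = -13 + 3*D (M(D, K) = -8 + (4 + (D - 1*3)*3) = -8 + (4 + (D - 3)*3) = -8 + (4 + (-3 + D)*3) = -8 + (4 + (-9 + 3*D)) = -8 + (-5 + 3*D) = -13 + 3*D)
(n(-5) + M(l, 6))*29 = (-5 + (-13 + 3*8))*29 = (-5 + (-13 + 24))*29 = (-5 + 11)*29 = 6*29 = 174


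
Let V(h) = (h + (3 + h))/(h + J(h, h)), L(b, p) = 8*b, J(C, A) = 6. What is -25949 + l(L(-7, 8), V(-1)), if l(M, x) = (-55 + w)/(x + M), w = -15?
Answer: -7239421/279 ≈ -25948.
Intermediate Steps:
V(h) = (3 + 2*h)/(6 + h) (V(h) = (h + (3 + h))/(h + 6) = (3 + 2*h)/(6 + h))
l(M, x) = -70/(M + x) (l(M, x) = (-55 - 15)/(x + M) = -70/(M + x))
-25949 + l(L(-7, 8), V(-1)) = -25949 - 70/(8*(-7) + (3 + 2*(-1))/(6 - 1)) = -25949 - 70/(-56 + (3 - 2)/5) = -25949 - 70/(-56 + (⅕)*1) = -25949 - 70/(-56 + ⅕) = -25949 - 70/(-279/5) = -25949 - 70*(-5/279) = -25949 + 350/279 = -7239421/279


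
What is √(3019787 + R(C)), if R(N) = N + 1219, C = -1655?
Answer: √3019351 ≈ 1737.6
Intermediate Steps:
R(N) = 1219 + N
√(3019787 + R(C)) = √(3019787 + (1219 - 1655)) = √(3019787 - 436) = √3019351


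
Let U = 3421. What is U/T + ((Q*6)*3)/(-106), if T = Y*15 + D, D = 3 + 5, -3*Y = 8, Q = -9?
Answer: -178721/1696 ≈ -105.38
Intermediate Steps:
Y = -8/3 (Y = -⅓*8 = -8/3 ≈ -2.6667)
D = 8
T = -32 (T = -8/3*15 + 8 = -40 + 8 = -32)
U/T + ((Q*6)*3)/(-106) = 3421/(-32) + (-9*6*3)/(-106) = 3421*(-1/32) - 54*3*(-1/106) = -3421/32 - 162*(-1/106) = -3421/32 + 81/53 = -178721/1696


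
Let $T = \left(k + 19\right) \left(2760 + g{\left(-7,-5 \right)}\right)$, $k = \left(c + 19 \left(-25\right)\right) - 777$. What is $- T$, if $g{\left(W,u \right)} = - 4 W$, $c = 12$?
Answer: $3404148$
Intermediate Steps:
$k = -1240$ ($k = \left(12 + 19 \left(-25\right)\right) - 777 = \left(12 - 475\right) - 777 = -463 - 777 = -1240$)
$T = -3404148$ ($T = \left(-1240 + 19\right) \left(2760 - -28\right) = - 1221 \left(2760 + 28\right) = \left(-1221\right) 2788 = -3404148$)
$- T = \left(-1\right) \left(-3404148\right) = 3404148$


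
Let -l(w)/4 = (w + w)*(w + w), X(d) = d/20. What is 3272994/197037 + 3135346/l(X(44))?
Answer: -857674596037/21192424 ≈ -40471.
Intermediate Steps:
X(d) = d/20 (X(d) = d*(1/20) = d/20)
l(w) = -16*w**2 (l(w) = -4*(w + w)*(w + w) = -4*2*w*2*w = -16*w**2)
3272994/197037 + 3135346/l(X(44)) = 3272994/197037 + 3135346/((-16*((1/20)*44)**2)) = 3272994*(1/197037) + 3135346/((-16*(11/5)**2)) = 363666/21893 + 3135346/((-16*121/25)) = 363666/21893 + 3135346/(-1936/25) = 363666/21893 + 3135346*(-25/1936) = 363666/21893 - 39191825/968 = -857674596037/21192424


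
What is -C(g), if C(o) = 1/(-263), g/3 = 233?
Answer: 1/263 ≈ 0.0038023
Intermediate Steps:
g = 699 (g = 3*233 = 699)
C(o) = -1/263
-C(g) = -1*(-1/263) = 1/263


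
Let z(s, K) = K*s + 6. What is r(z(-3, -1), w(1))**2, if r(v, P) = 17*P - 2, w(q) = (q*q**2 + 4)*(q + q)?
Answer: 28224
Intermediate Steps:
z(s, K) = 6 + K*s
w(q) = 2*q*(4 + q**3) (w(q) = (q**3 + 4)*(2*q) = (4 + q**3)*(2*q) = 2*q*(4 + q**3))
r(v, P) = -2 + 17*P
r(z(-3, -1), w(1))**2 = (-2 + 17*(2*1*(4 + 1**3)))**2 = (-2 + 17*(2*1*(4 + 1)))**2 = (-2 + 17*(2*1*5))**2 = (-2 + 17*10)**2 = (-2 + 170)**2 = 168**2 = 28224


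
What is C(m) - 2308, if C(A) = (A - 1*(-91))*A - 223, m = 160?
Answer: 37629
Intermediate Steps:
C(A) = -223 + A*(91 + A) (C(A) = (A + 91)*A - 223 = (91 + A)*A - 223 = A*(91 + A) - 223 = -223 + A*(91 + A))
C(m) - 2308 = (-223 + 160**2 + 91*160) - 2308 = (-223 + 25600 + 14560) - 2308 = 39937 - 2308 = 37629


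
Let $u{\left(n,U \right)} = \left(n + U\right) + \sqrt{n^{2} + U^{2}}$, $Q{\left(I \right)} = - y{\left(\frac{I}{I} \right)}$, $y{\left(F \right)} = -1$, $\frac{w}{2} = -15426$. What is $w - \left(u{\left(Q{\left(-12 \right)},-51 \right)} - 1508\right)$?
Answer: $-29294 - \sqrt{2602} \approx -29345.0$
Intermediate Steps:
$w = -30852$ ($w = 2 \left(-15426\right) = -30852$)
$Q{\left(I \right)} = 1$ ($Q{\left(I \right)} = \left(-1\right) \left(-1\right) = 1$)
$u{\left(n,U \right)} = U + n + \sqrt{U^{2} + n^{2}}$ ($u{\left(n,U \right)} = \left(U + n\right) + \sqrt{U^{2} + n^{2}} = U + n + \sqrt{U^{2} + n^{2}}$)
$w - \left(u{\left(Q{\left(-12 \right)},-51 \right)} - 1508\right) = -30852 - \left(\left(-51 + 1 + \sqrt{\left(-51\right)^{2} + 1^{2}}\right) - 1508\right) = -30852 - \left(\left(-51 + 1 + \sqrt{2601 + 1}\right) - 1508\right) = -30852 - \left(\left(-51 + 1 + \sqrt{2602}\right) - 1508\right) = -30852 - \left(\left(-50 + \sqrt{2602}\right) - 1508\right) = -30852 - \left(-1558 + \sqrt{2602}\right) = -30852 + \left(1558 - \sqrt{2602}\right) = -29294 - \sqrt{2602}$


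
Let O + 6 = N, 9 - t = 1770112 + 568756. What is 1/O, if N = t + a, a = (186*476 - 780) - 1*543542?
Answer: -1/2794651 ≈ -3.5783e-7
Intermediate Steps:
t = -2338859 (t = 9 - (1770112 + 568756) = 9 - 1*2338868 = 9 - 2338868 = -2338859)
a = -455786 (a = (88536 - 780) - 543542 = 87756 - 543542 = -455786)
N = -2794645 (N = -2338859 - 455786 = -2794645)
O = -2794651 (O = -6 - 2794645 = -2794651)
1/O = 1/(-2794651) = -1/2794651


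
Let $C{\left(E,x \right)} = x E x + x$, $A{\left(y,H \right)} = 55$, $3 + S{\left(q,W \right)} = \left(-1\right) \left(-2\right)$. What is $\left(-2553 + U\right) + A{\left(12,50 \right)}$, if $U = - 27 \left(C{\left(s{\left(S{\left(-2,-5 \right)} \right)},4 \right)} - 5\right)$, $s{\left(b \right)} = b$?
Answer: $-2039$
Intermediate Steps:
$S{\left(q,W \right)} = -1$ ($S{\left(q,W \right)} = -3 - -2 = -3 + 2 = -1$)
$C{\left(E,x \right)} = x + E x^{2}$ ($C{\left(E,x \right)} = E x x + x = E x^{2} + x = x + E x^{2}$)
$U = 459$ ($U = - 27 \left(4 \left(1 - 4\right) - 5\right) = - 27 \left(4 \left(-3\right) - 5\right) = - 27 \left(-12 - 5\right) = \left(-27\right) \left(-17\right) = 459$)
$\left(-2553 + U\right) + A{\left(12,50 \right)} = \left(-2553 + 459\right) + 55 = -2094 + 55 = -2039$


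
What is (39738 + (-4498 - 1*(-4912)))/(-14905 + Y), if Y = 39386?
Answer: 40152/24481 ≈ 1.6401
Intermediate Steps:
(39738 + (-4498 - 1*(-4912)))/(-14905 + Y) = (39738 + (-4498 - 1*(-4912)))/(-14905 + 39386) = (39738 + (-4498 + 4912))/24481 = (39738 + 414)*(1/24481) = 40152*(1/24481) = 40152/24481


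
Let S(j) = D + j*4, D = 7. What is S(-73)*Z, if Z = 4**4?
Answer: -72960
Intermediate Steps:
Z = 256
S(j) = 7 + 4*j (S(j) = 7 + j*4 = 7 + 4*j)
S(-73)*Z = (7 + 4*(-73))*256 = (7 - 292)*256 = -285*256 = -72960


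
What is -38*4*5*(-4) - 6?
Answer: 3034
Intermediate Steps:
-38*4*5*(-4) - 6 = -760*(-4) - 6 = -38*(-80) - 6 = 3040 - 6 = 3034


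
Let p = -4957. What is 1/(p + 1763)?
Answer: -1/3194 ≈ -0.00031309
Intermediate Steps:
1/(p + 1763) = 1/(-4957 + 1763) = 1/(-3194) = -1/3194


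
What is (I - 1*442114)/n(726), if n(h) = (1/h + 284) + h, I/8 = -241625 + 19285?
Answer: -1612325484/733261 ≈ -2198.8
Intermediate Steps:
I = -1778720 (I = 8*(-241625 + 19285) = 8*(-222340) = -1778720)
n(h) = 284 + h + 1/h (n(h) = (284 + 1/h) + h = 284 + h + 1/h)
(I - 1*442114)/n(726) = (-1778720 - 1*442114)/(284 + 726 + 1/726) = (-1778720 - 442114)/(284 + 726 + 1/726) = -2220834/733261/726 = -2220834*726/733261 = -1612325484/733261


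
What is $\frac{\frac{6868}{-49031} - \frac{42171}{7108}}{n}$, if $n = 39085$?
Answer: $- \frac{423300809}{2724321024316} \approx -0.00015538$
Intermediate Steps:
$\frac{\frac{6868}{-49031} - \frac{42171}{7108}}{n} = \frac{\frac{6868}{-49031} - \frac{42171}{7108}}{39085} = \left(6868 \left(- \frac{1}{49031}\right) - \frac{42171}{7108}\right) \frac{1}{39085} = \left(- \frac{6868}{49031} - \frac{42171}{7108}\right) \frac{1}{39085} = \left(- \frac{2116504045}{348512348}\right) \frac{1}{39085} = - \frac{423300809}{2724321024316}$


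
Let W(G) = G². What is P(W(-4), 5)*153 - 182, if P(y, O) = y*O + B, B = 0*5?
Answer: 12058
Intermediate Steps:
B = 0
P(y, O) = O*y (P(y, O) = y*O + 0 = O*y + 0 = O*y)
P(W(-4), 5)*153 - 182 = (5*(-4)²)*153 - 182 = (5*16)*153 - 182 = 80*153 - 182 = 12240 - 182 = 12058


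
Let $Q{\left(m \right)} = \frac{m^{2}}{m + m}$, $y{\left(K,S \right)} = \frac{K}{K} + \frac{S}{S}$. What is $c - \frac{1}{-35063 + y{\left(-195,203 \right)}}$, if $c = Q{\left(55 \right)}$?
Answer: $\frac{1928357}{70122} \approx 27.5$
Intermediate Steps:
$y{\left(K,S \right)} = 2$ ($y{\left(K,S \right)} = 1 + 1 = 2$)
$Q{\left(m \right)} = \frac{m}{2}$ ($Q{\left(m \right)} = \frac{m^{2}}{2 m} = \frac{1}{2 m} m^{2} = \frac{m}{2}$)
$c = \frac{55}{2}$ ($c = \frac{1}{2} \cdot 55 = \frac{55}{2} \approx 27.5$)
$c - \frac{1}{-35063 + y{\left(-195,203 \right)}} = \frac{55}{2} - \frac{1}{-35063 + 2} = \frac{55}{2} - \frac{1}{-35061} = \frac{55}{2} - - \frac{1}{35061} = \frac{55}{2} + \frac{1}{35061} = \frac{1928357}{70122}$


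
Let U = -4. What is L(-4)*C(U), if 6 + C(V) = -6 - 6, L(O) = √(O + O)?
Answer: -36*I*√2 ≈ -50.912*I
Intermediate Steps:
L(O) = √2*√O (L(O) = √(2*O) = √2*√O)
C(V) = -18 (C(V) = -6 + (-6 - 6) = -6 - 12 = -18)
L(-4)*C(U) = (√2*√(-4))*(-18) = (√2*(2*I))*(-18) = (2*I*√2)*(-18) = -36*I*√2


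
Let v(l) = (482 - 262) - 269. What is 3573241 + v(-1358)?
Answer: 3573192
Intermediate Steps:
v(l) = -49 (v(l) = 220 - 269 = -49)
3573241 + v(-1358) = 3573241 - 49 = 3573192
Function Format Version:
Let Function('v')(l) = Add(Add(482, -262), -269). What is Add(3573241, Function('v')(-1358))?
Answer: 3573192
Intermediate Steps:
Function('v')(l) = -49 (Function('v')(l) = Add(220, -269) = -49)
Add(3573241, Function('v')(-1358)) = Add(3573241, -49) = 3573192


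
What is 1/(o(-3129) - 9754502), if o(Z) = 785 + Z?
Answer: -1/9756846 ≈ -1.0249e-7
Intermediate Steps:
1/(o(-3129) - 9754502) = 1/((785 - 3129) - 9754502) = 1/(-2344 - 9754502) = 1/(-9756846) = -1/9756846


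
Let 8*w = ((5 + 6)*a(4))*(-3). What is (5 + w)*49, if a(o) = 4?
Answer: -1127/2 ≈ -563.50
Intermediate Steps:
w = -33/2 (w = (((5 + 6)*4)*(-3))/8 = ((11*4)*(-3))/8 = (44*(-3))/8 = (⅛)*(-132) = -33/2 ≈ -16.500)
(5 + w)*49 = (5 - 33/2)*49 = -23/2*49 = -1127/2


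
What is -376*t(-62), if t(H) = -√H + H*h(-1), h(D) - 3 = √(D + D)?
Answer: 69936 + 376*I*√62 + 23312*I*√2 ≈ 69936.0 + 35929.0*I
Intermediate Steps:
h(D) = 3 + √2*√D (h(D) = 3 + √(D + D) = 3 + √(2*D) = 3 + √2*√D)
t(H) = -√H + H*(3 + I*√2) (t(H) = -√H + H*(3 + √2*√(-1)) = -√H + H*(3 + √2*I) = -√H + H*(3 + I*√2))
-376*t(-62) = -376*(-√(-62) - 62*(3 + I*√2)) = -376*(-I*√62 + (-186 - 62*I*√2)) = -376*(-186 - I*√62 - 62*I*√2) = 69936 + 376*I*√62 + 23312*I*√2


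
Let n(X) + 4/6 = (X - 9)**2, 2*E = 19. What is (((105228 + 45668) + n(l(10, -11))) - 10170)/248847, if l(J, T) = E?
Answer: 1688707/2986164 ≈ 0.56551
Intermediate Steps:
E = 19/2 (E = (1/2)*19 = 19/2 ≈ 9.5000)
l(J, T) = 19/2
n(X) = -2/3 + (-9 + X)**2 (n(X) = -2/3 + (X - 9)**2 = -2/3 + (-9 + X)**2)
(((105228 + 45668) + n(l(10, -11))) - 10170)/248847 = (((105228 + 45668) + (-2/3 + (-9 + 19/2)**2)) - 10170)/248847 = ((150896 + (-2/3 + (1/2)**2)) - 10170)*(1/248847) = ((150896 + (-2/3 + 1/4)) - 10170)*(1/248847) = ((150896 - 5/12) - 10170)*(1/248847) = (1810747/12 - 10170)*(1/248847) = (1688707/12)*(1/248847) = 1688707/2986164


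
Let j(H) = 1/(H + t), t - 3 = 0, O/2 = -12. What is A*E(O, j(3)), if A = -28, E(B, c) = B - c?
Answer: 2030/3 ≈ 676.67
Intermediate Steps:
O = -24 (O = 2*(-12) = -24)
t = 3 (t = 3 + 0 = 3)
j(H) = 1/(3 + H) (j(H) = 1/(H + 3) = 1/(3 + H))
A*E(O, j(3)) = -28*(-24 - 1/(3 + 3)) = -28*(-24 - 1/6) = -28*(-24 - 1*⅙) = -28*(-24 - ⅙) = -28*(-145/6) = 2030/3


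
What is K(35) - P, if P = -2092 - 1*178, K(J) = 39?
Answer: 2309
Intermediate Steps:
P = -2270 (P = -2092 - 178 = -2270)
K(35) - P = 39 - 1*(-2270) = 39 + 2270 = 2309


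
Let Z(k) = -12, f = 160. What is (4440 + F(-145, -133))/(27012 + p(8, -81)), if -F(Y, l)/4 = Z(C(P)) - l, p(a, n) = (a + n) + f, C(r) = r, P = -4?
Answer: 3956/27099 ≈ 0.14598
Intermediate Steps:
p(a, n) = 160 + a + n (p(a, n) = (a + n) + 160 = 160 + a + n)
F(Y, l) = 48 + 4*l (F(Y, l) = -4*(-12 - l) = 48 + 4*l)
(4440 + F(-145, -133))/(27012 + p(8, -81)) = (4440 + (48 + 4*(-133)))/(27012 + (160 + 8 - 81)) = (4440 + (48 - 532))/(27012 + 87) = (4440 - 484)/27099 = 3956*(1/27099) = 3956/27099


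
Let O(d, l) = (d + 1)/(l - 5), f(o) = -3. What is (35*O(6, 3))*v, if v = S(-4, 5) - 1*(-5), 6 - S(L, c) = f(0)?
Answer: -1715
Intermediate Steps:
S(L, c) = 9 (S(L, c) = 6 - 1*(-3) = 6 + 3 = 9)
O(d, l) = (1 + d)/(-5 + l)
v = 14 (v = 9 - 1*(-5) = 9 + 5 = 14)
(35*O(6, 3))*v = (35*((1 + 6)/(-5 + 3)))*14 = (35*(7/(-2)))*14 = (35*(-1/2*7))*14 = (35*(-7/2))*14 = -245/2*14 = -1715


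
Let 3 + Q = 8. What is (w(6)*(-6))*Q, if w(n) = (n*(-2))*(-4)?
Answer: -1440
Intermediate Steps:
Q = 5 (Q = -3 + 8 = 5)
w(n) = 8*n (w(n) = -2*n*(-4) = 8*n)
(w(6)*(-6))*Q = ((8*6)*(-6))*5 = (48*(-6))*5 = -288*5 = -1440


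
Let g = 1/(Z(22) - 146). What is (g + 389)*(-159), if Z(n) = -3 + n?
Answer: -7854918/127 ≈ -61850.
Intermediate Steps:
g = -1/127 (g = 1/((-3 + 22) - 146) = 1/(19 - 146) = 1/(-127) = -1/127 ≈ -0.0078740)
(g + 389)*(-159) = (-1/127 + 389)*(-159) = (49402/127)*(-159) = -7854918/127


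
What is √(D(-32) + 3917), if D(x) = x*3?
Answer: √3821 ≈ 61.814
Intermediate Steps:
D(x) = 3*x
√(D(-32) + 3917) = √(3*(-32) + 3917) = √(-96 + 3917) = √3821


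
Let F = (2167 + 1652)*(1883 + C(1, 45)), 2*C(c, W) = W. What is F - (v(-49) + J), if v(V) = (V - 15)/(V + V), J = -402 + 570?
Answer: 713139713/98 ≈ 7.2769e+6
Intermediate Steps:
C(c, W) = W/2
J = 168
F = 14554209/2 (F = (2167 + 1652)*(1883 + (1/2)*45) = 3819*(1883 + 45/2) = 3819*(3811/2) = 14554209/2 ≈ 7.2771e+6)
v(V) = (-15 + V)/(2*V) (v(V) = (-15 + V)/((2*V)) = (-15 + V)*(1/(2*V)) = (-15 + V)/(2*V))
F - (v(-49) + J) = 14554209/2 - ((1/2)*(-15 - 49)/(-49) + 168) = 14554209/2 - ((1/2)*(-1/49)*(-64) + 168) = 14554209/2 - (32/49 + 168) = 14554209/2 - 1*8264/49 = 14554209/2 - 8264/49 = 713139713/98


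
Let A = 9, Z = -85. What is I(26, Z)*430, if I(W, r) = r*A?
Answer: -328950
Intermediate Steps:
I(W, r) = 9*r (I(W, r) = r*9 = 9*r)
I(26, Z)*430 = (9*(-85))*430 = -765*430 = -328950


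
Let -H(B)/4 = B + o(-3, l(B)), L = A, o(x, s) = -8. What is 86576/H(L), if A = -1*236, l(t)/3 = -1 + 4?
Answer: 5411/61 ≈ 88.705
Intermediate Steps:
l(t) = 9 (l(t) = 3*(-1 + 4) = 3*3 = 9)
A = -236
L = -236
H(B) = 32 - 4*B (H(B) = -4*(B - 8) = -4*(-8 + B) = 32 - 4*B)
86576/H(L) = 86576/(32 - 4*(-236)) = 86576/(32 + 944) = 86576/976 = 86576*(1/976) = 5411/61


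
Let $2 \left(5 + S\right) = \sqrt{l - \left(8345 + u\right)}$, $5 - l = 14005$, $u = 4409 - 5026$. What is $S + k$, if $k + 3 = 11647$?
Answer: $11639 + 2 i \sqrt{1358} \approx 11639.0 + 73.702 i$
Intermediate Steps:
$u = -617$
$k = 11644$ ($k = -3 + 11647 = 11644$)
$l = -14000$ ($l = 5 - 14005 = -14000$)
$S = -5 + 2 i \sqrt{1358}$ ($S = -5 + \frac{\sqrt{-14000 - 7728}}{2} = -5 + \frac{\sqrt{-21728}}{2} = -5 + \frac{4 i \sqrt{1358}}{2} = -5 + 2 i \sqrt{1358} \approx -5.0 + 73.702 i$)
$S + k = \left(-5 + 2 i \sqrt{1358}\right) + 11644 = 11639 + 2 i \sqrt{1358}$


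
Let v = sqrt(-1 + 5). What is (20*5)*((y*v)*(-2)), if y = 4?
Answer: -1600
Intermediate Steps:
v = 2 (v = sqrt(4) = 2)
(20*5)*((y*v)*(-2)) = (20*5)*((4*2)*(-2)) = 100*(8*(-2)) = 100*(-16) = -1600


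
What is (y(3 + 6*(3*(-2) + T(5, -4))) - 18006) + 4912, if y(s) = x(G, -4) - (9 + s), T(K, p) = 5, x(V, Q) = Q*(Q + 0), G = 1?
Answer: -13084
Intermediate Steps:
x(V, Q) = Q² (x(V, Q) = Q*Q = Q²)
y(s) = 7 - s (y(s) = (-4)² - (9 + s) = 16 + (-9 - s) = 7 - s)
(y(3 + 6*(3*(-2) + T(5, -4))) - 18006) + 4912 = ((7 - (3 + 6*(3*(-2) + 5))) - 18006) + 4912 = ((7 - (3 + 6*(-6 + 5))) - 18006) + 4912 = ((7 - (3 + 6*(-1))) - 18006) + 4912 = ((7 - (3 - 6)) - 18006) + 4912 = ((7 - 1*(-3)) - 18006) + 4912 = ((7 + 3) - 18006) + 4912 = (10 - 18006) + 4912 = -17996 + 4912 = -13084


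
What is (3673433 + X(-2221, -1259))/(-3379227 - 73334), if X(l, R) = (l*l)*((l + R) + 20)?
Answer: 2437708061/493223 ≈ 4942.4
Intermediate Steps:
X(l, R) = l²*(20 + R + l) (X(l, R) = l²*((R + l) + 20) = l²*(20 + R + l))
(3673433 + X(-2221, -1259))/(-3379227 - 73334) = (3673433 + (-2221)²*(20 - 1259 - 2221))/(-3379227 - 73334) = (3673433 + 4932841*(-3460))/(-3452561) = (3673433 - 17067629860)*(-1/3452561) = -17063956427*(-1/3452561) = 2437708061/493223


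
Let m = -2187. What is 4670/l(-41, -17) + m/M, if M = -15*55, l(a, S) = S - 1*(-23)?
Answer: 644312/825 ≈ 780.98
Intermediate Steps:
l(a, S) = 23 + S (l(a, S) = S + 23 = 23 + S)
M = -825
4670/l(-41, -17) + m/M = 4670/(23 - 17) - 2187/(-825) = 4670/6 - 2187*(-1/825) = 4670*(⅙) + 729/275 = 2335/3 + 729/275 = 644312/825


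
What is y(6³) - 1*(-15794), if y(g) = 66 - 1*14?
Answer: 15846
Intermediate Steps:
y(g) = 52 (y(g) = 66 - 14 = 52)
y(6³) - 1*(-15794) = 52 - 1*(-15794) = 52 + 15794 = 15846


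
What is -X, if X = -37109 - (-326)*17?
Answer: 31567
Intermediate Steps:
X = -31567 (X = -37109 - 1*(-5542) = -37109 + 5542 = -31567)
-X = -1*(-31567) = 31567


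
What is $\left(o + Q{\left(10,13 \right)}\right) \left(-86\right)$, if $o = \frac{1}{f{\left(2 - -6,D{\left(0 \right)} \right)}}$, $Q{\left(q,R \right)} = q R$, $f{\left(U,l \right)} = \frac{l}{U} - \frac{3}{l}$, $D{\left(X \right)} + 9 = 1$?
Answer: $- \frac{55212}{5} \approx -11042.0$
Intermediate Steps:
$D{\left(X \right)} = -8$ ($D{\left(X \right)} = -9 + 1 = -8$)
$f{\left(U,l \right)} = - \frac{3}{l} + \frac{l}{U}$
$Q{\left(q,R \right)} = R q$
$o = - \frac{8}{5}$ ($o = \frac{1}{- \frac{3}{-8} - \frac{8}{2 - -6}} = \frac{1}{\left(-3\right) \left(- \frac{1}{8}\right) - \frac{8}{2 + 6}} = \frac{1}{\frac{3}{8} - \frac{8}{8}} = \frac{1}{\frac{3}{8} - 1} = \frac{1}{- \frac{5}{8}} = - \frac{8}{5} \approx -1.6$)
$\left(o + Q{\left(10,13 \right)}\right) \left(-86\right) = \left(- \frac{8}{5} + 13 \cdot 10\right) \left(-86\right) = \left(- \frac{8}{5} + 130\right) \left(-86\right) = \frac{642}{5} \left(-86\right) = - \frac{55212}{5}$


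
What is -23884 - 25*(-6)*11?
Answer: -22234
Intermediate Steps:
-23884 - 25*(-6)*11 = -23884 - (-150)*11 = -23884 - 1*(-1650) = -23884 + 1650 = -22234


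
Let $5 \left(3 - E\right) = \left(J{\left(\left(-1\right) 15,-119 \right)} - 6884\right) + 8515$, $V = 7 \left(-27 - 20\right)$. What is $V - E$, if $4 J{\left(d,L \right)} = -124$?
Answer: $-12$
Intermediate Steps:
$J{\left(d,L \right)} = -31$ ($J{\left(d,L \right)} = \frac{1}{4} \left(-124\right) = -31$)
$V = -329$ ($V = 7 \left(-47\right) = -329$)
$E = -317$ ($E = 3 - \frac{\left(-31 - 6884\right) + 8515}{5} = 3 - \frac{-6915 + 8515}{5} = 3 - 320 = -317$)
$V - E = -329 - -317 = -329 + 317 = -12$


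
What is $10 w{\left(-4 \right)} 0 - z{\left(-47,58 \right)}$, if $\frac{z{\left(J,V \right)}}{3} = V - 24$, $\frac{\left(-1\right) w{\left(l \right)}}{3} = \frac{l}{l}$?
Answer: $-102$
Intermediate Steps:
$w{\left(l \right)} = -3$ ($w{\left(l \right)} = - 3 \frac{l}{l} = \left(-3\right) 1 = -3$)
$z{\left(J,V \right)} = -72 + 3 V$ ($z{\left(J,V \right)} = 3 \left(V - 24\right) = 3 \left(-24 + V\right) = -72 + 3 V$)
$10 w{\left(-4 \right)} 0 - z{\left(-47,58 \right)} = 10 \left(-3\right) 0 - \left(-72 + 3 \cdot 58\right) = \left(-30\right) 0 - \left(-72 + 174\right) = 0 - 102 = -102$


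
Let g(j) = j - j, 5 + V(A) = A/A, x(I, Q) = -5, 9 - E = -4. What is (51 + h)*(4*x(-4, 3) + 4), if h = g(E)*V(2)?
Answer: -816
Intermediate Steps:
E = 13 (E = 9 - 1*(-4) = 9 + 4 = 13)
V(A) = -4 (V(A) = -5 + A/A = -5 + 1 = -4)
g(j) = 0
h = 0 (h = 0*(-4) = 0)
(51 + h)*(4*x(-4, 3) + 4) = (51 + 0)*(4*(-5) + 4) = 51*(-20 + 4) = 51*(-16) = -816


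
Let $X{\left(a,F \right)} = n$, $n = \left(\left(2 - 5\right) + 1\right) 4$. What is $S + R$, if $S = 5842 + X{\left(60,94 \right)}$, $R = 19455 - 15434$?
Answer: $9855$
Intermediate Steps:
$R = 4021$
$n = -8$ ($n = \left(-3 + 1\right) 4 = \left(-2\right) 4 = -8$)
$X{\left(a,F \right)} = -8$
$S = 5834$ ($S = 5842 - 8 = 5834$)
$S + R = 5834 + 4021 = 9855$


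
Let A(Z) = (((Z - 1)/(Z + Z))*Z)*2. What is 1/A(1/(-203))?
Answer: -203/204 ≈ -0.99510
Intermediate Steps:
A(Z) = -1 + Z (A(Z) = (((-1 + Z)/((2*Z)))*Z)*2 = (((-1 + Z)*(1/(2*Z)))*Z)*2 = (((-1 + Z)/(2*Z))*Z)*2 = (-½ + Z/2)*2 = -1 + Z)
1/A(1/(-203)) = 1/(-1 + 1/(-203)) = 1/(-1 - 1/203) = 1/(-204/203) = -203/204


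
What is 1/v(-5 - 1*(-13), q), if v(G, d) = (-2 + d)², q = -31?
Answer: 1/1089 ≈ 0.00091827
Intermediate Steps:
1/v(-5 - 1*(-13), q) = 1/((-2 - 31)²) = 1/((-33)²) = 1/1089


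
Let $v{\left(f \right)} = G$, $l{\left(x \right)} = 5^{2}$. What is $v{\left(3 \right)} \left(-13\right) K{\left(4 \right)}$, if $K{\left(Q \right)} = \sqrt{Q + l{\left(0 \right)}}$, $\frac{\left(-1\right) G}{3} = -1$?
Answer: $- 39 \sqrt{29} \approx -210.02$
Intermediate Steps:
$G = 3$ ($G = \left(-3\right) \left(-1\right) = 3$)
$l{\left(x \right)} = 25$
$v{\left(f \right)} = 3$
$K{\left(Q \right)} = \sqrt{25 + Q}$ ($K{\left(Q \right)} = \sqrt{Q + 25} = \sqrt{25 + Q}$)
$v{\left(3 \right)} \left(-13\right) K{\left(4 \right)} = 3 \left(-13\right) \sqrt{25 + 4} = - 39 \sqrt{29}$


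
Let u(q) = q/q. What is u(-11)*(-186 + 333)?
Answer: 147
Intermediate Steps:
u(q) = 1
u(-11)*(-186 + 333) = 1*(-186 + 333) = 1*147 = 147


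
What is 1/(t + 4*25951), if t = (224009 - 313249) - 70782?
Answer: -1/56218 ≈ -1.7788e-5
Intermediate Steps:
t = -160022 (t = -89240 - 70782 = -160022)
1/(t + 4*25951) = 1/(-160022 + 4*25951) = 1/(-160022 + 103804) = 1/(-56218) = -1/56218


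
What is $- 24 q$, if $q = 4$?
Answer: $-96$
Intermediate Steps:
$- 24 q = \left(-24\right) 4 = -96$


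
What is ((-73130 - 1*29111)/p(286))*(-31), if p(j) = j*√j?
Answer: 3169471*√286/81796 ≈ 655.30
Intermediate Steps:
p(j) = j^(3/2)
((-73130 - 1*29111)/p(286))*(-31) = ((-73130 - 1*29111)/(286^(3/2)))*(-31) = ((-73130 - 29111)/((286*√286)))*(-31) = -102241*√286/81796*(-31) = 3169471*√286/81796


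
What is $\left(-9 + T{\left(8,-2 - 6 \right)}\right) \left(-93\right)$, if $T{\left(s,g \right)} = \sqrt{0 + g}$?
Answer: $837 - 186 i \sqrt{2} \approx 837.0 - 263.04 i$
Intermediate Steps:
$T{\left(s,g \right)} = \sqrt{g}$
$\left(-9 + T{\left(8,-2 - 6 \right)}\right) \left(-93\right) = \left(-9 + \sqrt{-2 - 6}\right) \left(-93\right) = \left(-9 + \sqrt{-8}\right) \left(-93\right) = \left(-9 + 2 i \sqrt{2}\right) \left(-93\right) = 837 - 186 i \sqrt{2}$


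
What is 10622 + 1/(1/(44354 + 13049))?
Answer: 68025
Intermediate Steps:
10622 + 1/(1/(44354 + 13049)) = 10622 + 1/(1/57403) = 10622 + 57403 = 68025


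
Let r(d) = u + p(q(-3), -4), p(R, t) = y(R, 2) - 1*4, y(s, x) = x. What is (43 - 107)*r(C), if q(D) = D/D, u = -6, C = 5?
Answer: 512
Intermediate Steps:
q(D) = 1
p(R, t) = -2 (p(R, t) = 2 - 1*4 = 2 - 4 = -2)
r(d) = -8 (r(d) = -6 - 2 = -8)
(43 - 107)*r(C) = (43 - 107)*(-8) = -64*(-8) = 512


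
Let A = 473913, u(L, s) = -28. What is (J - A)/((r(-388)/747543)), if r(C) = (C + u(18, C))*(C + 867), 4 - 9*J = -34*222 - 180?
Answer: 1060884369785/597792 ≈ 1.7747e+6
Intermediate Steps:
J = 7732/9 (J = 4/9 - (-34*222 - 180)/9 = 4/9 - (-7548 - 180)/9 = 4/9 - 1/9*(-7728) = 4/9 + 2576/3 = 7732/9 ≈ 859.11)
r(C) = (-28 + C)*(867 + C) (r(C) = (C - 28)*(C + 867) = (-28 + C)*(867 + C))
(J - A)/((r(-388)/747543)) = (7732/9 - 1*473913)/(((-24276 + (-388)**2 + 839*(-388))/747543)) = (7732/9 - 473913)/(((-24276 + 150544 - 325532)*(1/747543))) = -4257485/(9*((-199264*1/747543))) = -4257485/(9*(-199264/747543)) = -4257485/9*(-747543/199264) = 1060884369785/597792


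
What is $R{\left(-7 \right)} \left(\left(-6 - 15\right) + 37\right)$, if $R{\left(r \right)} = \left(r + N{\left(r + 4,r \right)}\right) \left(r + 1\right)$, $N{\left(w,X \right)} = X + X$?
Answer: $2016$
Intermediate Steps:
$N{\left(w,X \right)} = 2 X$
$R{\left(r \right)} = 3 r \left(1 + r\right)$ ($R{\left(r \right)} = \left(r + 2 r\right) \left(r + 1\right) = 3 r \left(1 + r\right)$)
$R{\left(-7 \right)} \left(\left(-6 - 15\right) + 37\right) = 3 \left(-7\right) \left(1 - 7\right) \left(\left(-6 - 15\right) + 37\right) = 3 \left(-7\right) \left(-6\right) \left(\left(-6 - 15\right) + 37\right) = 126 \left(-21 + 37\right) = 126 \cdot 16 = 2016$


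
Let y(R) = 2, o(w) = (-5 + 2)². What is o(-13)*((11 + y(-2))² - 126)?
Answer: 387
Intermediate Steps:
o(w) = 9 (o(w) = (-3)² = 9)
o(-13)*((11 + y(-2))² - 126) = 9*((11 + 2)² - 126) = 9*(13² - 126) = 9*(169 - 126) = 9*43 = 387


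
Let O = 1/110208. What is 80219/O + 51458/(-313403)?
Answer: 2770725580271998/313403 ≈ 8.8408e+9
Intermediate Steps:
O = 1/110208 ≈ 9.0737e-6
80219/O + 51458/(-313403) = 80219/(1/110208) + 51458/(-313403) = 80219*110208 + 51458*(-1/313403) = 8840775552 - 51458/313403 = 2770725580271998/313403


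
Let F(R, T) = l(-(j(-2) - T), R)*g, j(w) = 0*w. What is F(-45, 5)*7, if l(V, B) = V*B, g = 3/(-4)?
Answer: 4725/4 ≈ 1181.3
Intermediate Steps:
j(w) = 0
g = -¾ (g = 3*(-¼) = -¾ ≈ -0.75000)
l(V, B) = B*V
F(R, T) = -3*R*T/4 (F(R, T) = (R*(-(0 - T)))*(-¾) = (R*(-(-1)*T))*(-¾) = (R*T)*(-¾) = -3*R*T/4)
F(-45, 5)*7 = -¾*(-45)*5*7 = (675/4)*7 = 4725/4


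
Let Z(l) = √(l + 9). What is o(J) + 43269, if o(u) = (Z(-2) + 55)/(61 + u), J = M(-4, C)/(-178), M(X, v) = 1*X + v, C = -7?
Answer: 470300551/10869 + 178*√7/10869 ≈ 43270.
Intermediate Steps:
Z(l) = √(9 + l)
M(X, v) = X + v
J = 11/178 (J = (-4 - 7)/(-178) = -11*(-1/178) = 11/178 ≈ 0.061798)
o(u) = (55 + √7)/(61 + u) (o(u) = (√(9 - 2) + 55)/(61 + u) = (√7 + 55)/(61 + u) = (55 + √7)/(61 + u))
o(J) + 43269 = (55 + √7)/(61 + 11/178) + 43269 = (55 + √7)/(10869/178) + 43269 = 178*(55 + √7)/10869 + 43269 = (9790/10869 + 178*√7/10869) + 43269 = 470300551/10869 + 178*√7/10869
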